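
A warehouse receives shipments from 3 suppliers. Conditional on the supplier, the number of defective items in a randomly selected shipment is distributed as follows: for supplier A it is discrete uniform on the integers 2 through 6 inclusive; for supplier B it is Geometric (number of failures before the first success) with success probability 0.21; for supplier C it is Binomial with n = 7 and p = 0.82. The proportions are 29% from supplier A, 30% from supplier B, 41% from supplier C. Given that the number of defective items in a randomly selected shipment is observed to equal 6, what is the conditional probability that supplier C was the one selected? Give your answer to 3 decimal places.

0.682

Likelihoods P(X=6 | ·): A: 0.2; B: 0.0510484; C: 0.383048.
Posterior ∝ prior × likelihood. Numerator for C: 0.41·0.383048 = 0.15705.
Normalizing constant: 0.29·0.2 + 0.3·0.0510484 + 0.41·0.383048 = 0.230364.
P(C | observation) = 0.15705 / 0.230364 = 0.681745.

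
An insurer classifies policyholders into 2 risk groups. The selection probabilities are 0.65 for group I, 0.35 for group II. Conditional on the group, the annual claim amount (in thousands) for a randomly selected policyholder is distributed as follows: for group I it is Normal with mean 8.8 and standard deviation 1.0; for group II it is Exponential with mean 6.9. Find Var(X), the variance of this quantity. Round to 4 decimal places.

18.1348

Per component, I: μ=8.8, E[X²]=78.44; II: μ=6.9, E[X²]=95.22.
E[X] = 0.65·8.8 + 0.35·6.9 = 8.135.
E[X²] = 0.65·78.44 + 0.35·95.22 = 84.313.
Var(X) = E[X²] − (E[X])² = 84.313 − 66.1782 = 18.1348.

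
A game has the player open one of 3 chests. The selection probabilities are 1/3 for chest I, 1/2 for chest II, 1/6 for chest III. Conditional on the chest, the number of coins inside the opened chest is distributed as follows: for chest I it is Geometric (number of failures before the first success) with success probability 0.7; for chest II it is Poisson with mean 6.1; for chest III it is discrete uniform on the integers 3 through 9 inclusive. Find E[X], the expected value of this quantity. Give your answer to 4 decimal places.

Component means — I: 0.428571; II: 6.1; III: 6.
E[X] = 0.333333·0.428571 + 0.5·6.1 + 0.166667·6 = 4.19286.

4.1929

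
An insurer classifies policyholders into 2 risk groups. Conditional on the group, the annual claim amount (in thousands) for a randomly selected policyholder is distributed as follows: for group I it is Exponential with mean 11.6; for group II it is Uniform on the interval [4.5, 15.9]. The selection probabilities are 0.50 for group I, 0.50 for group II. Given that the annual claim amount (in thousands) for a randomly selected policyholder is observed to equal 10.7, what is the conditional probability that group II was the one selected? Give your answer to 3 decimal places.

Likelihoods f(10.7 | ·): I: 0.0342723; II: 0.0877193.
Posterior ∝ prior × likelihood. Numerator for II: 0.5·0.0877193 = 0.0438596.
Normalizing constant: 0.5·0.0342723 + 0.5·0.0877193 = 0.0609958.
P(II | observation) = 0.0438596 / 0.0609958 = 0.71906.

0.719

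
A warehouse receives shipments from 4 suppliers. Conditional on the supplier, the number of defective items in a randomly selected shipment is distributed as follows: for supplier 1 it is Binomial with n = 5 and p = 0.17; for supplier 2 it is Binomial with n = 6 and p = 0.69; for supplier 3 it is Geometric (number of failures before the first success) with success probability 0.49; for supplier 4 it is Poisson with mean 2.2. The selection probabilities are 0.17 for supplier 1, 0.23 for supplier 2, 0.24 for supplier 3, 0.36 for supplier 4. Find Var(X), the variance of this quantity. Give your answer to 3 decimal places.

Per component, 1: μ=0.85, E[X²]=1.428; 2: μ=4.14, E[X²]=18.423; 3: μ=1.04082, E[X²]=3.20741; 4: μ=2.2, E[X²]=7.04.
E[X] = 0.17·0.85 + 0.23·4.14 + 0.24·1.04082 + 0.36·2.2 = 2.1385.
E[X²] = 0.17·1.428 + 0.23·18.423 + 0.24·3.20741 + 0.36·7.04 = 7.78423.
Var(X) = E[X²] − (E[X])² = 7.78423 − 4.57316 = 3.21106.

3.211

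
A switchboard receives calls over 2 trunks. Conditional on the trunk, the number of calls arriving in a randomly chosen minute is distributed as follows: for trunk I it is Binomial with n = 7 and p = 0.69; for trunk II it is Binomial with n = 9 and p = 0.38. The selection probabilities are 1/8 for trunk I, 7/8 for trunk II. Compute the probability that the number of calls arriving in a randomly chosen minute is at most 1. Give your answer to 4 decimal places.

Conditional on each trunk, P(X ≤ 1): I: 0.00456177; II: 0.0882094.
By total probability, P(X ≤ 1) = 0.125·0.00456177 + 0.875·0.0882094 = 0.0777534.

0.0778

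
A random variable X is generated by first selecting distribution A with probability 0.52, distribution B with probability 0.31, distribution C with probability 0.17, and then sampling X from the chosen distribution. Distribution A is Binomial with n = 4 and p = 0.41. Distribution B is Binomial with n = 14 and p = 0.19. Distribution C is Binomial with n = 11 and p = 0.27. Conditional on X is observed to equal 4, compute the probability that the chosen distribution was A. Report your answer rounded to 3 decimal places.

0.152

Likelihoods P(X=4 | ·): A: 0.0282576; B: 0.158598; C: 0.193744.
Posterior ∝ prior × likelihood. Numerator for A: 0.52·0.0282576 = 0.014694.
Normalizing constant: 0.52·0.0282576 + 0.31·0.158598 + 0.17·0.193744 = 0.096796.
P(A | observation) = 0.014694 / 0.096796 = 0.151803.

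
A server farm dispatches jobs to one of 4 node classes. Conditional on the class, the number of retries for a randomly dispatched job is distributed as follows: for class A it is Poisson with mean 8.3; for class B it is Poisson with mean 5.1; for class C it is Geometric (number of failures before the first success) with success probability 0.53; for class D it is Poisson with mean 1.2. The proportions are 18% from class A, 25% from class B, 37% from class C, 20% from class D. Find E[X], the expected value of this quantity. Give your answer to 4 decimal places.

3.3371

Component means — A: 8.3; B: 5.1; C: 0.886792; D: 1.2.
E[X] = 0.18·8.3 + 0.25·5.1 + 0.37·0.886792 + 0.2·1.2 = 3.33711.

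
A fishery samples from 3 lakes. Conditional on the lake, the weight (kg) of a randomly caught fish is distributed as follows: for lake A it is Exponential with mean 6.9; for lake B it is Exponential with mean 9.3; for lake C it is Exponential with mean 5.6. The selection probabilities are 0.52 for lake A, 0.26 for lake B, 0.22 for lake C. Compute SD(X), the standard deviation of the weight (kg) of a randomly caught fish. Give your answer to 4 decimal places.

Per component, A: μ=6.9, E[X²]=95.22; B: μ=9.3, E[X²]=172.98; C: μ=5.6, E[X²]=62.72.
E[X] = 0.52·6.9 + 0.26·9.3 + 0.22·5.6 = 7.238.
E[X²] = 0.52·95.22 + 0.26·172.98 + 0.22·62.72 = 108.288.
Var(X) = E[X²] − (E[X])² = 108.288 − 52.3886 = 55.899.
SD(X) = √55.899 = 7.47656.

7.4766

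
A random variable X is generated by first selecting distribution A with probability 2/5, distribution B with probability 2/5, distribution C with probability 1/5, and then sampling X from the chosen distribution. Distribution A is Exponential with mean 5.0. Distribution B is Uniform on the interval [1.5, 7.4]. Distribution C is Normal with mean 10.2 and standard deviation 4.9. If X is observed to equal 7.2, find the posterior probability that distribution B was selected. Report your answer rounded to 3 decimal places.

Likelihoods f(7.2 | ·): A: 0.0473856; B: 0.169492; C: 0.0675022.
Posterior ∝ prior × likelihood. Numerator for B: 0.4·0.169492 = 0.0677966.
Normalizing constant: 0.4·0.0473856 + 0.4·0.169492 + 0.2·0.0675022 = 0.100251.
P(B | observation) = 0.0677966 / 0.100251 = 0.676267.

0.676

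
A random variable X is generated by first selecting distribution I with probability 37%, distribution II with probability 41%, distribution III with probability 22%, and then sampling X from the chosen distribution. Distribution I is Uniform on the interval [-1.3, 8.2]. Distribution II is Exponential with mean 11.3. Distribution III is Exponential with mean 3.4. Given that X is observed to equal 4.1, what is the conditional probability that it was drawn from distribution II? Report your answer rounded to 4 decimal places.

Likelihoods f(4.1 | ·): I: 0.105263; II: 0.0615667; III: 0.088067.
Posterior ∝ prior × likelihood. Numerator for II: 0.41·0.0615667 = 0.0252423.
Normalizing constant: 0.37·0.105263 + 0.41·0.0615667 + 0.22·0.088067 = 0.0835644.
P(II | observation) = 0.0252423 / 0.0835644 = 0.30207.

0.3021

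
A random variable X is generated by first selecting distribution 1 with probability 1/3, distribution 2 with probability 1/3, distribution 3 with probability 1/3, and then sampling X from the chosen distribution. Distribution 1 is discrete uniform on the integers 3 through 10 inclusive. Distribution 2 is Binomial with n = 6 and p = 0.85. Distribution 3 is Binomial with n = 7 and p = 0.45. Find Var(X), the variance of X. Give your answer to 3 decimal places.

Per component, 1: μ=6.5, E[X²]=47.5; 2: μ=5.1, E[X²]=26.775; 3: μ=3.15, E[X²]=11.655.
E[X] = 0.333333·6.5 + 0.333333·5.1 + 0.333333·3.15 = 4.91667.
E[X²] = 0.333333·47.5 + 0.333333·26.775 + 0.333333·11.655 = 28.6433.
Var(X) = E[X²] − (E[X])² = 28.6433 − 24.1736 = 4.46972.

4.470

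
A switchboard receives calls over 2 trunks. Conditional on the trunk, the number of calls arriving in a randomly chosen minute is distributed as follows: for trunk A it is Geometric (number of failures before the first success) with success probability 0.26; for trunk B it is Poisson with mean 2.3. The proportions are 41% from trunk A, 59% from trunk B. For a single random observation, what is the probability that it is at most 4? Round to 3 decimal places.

Conditional on each trunk, P(X ≤ 4): A: 0.778099; B: 0.916249.
By total probability, P(X ≤ 4) = 0.41·0.778099 + 0.59·0.916249 = 0.859608.

0.860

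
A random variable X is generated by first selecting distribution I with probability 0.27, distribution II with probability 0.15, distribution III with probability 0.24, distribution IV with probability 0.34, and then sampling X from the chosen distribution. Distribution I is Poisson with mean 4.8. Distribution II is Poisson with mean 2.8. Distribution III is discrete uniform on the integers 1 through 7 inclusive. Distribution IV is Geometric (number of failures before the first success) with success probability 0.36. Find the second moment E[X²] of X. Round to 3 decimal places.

16.666

For each component E[X²] = Var + (mean)², giving I: 27.84; II: 10.64; III: 20; IV: 8.09877.
Overall E[X²] = 0.27·27.84 + 0.15·10.64 + 0.24·20 + 0.34·8.09877 = 16.6664.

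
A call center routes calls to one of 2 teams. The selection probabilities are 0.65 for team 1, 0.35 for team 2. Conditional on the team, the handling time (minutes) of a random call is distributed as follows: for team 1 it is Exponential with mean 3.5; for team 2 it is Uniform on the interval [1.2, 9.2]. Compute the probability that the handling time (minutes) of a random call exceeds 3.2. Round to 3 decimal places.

Conditional on each team, P(X > 3.2): 1: 0.400803; 2: 0.75.
By total probability, P(X > 3.2) = 0.65·0.400803 + 0.35·0.75 = 0.523022.

0.523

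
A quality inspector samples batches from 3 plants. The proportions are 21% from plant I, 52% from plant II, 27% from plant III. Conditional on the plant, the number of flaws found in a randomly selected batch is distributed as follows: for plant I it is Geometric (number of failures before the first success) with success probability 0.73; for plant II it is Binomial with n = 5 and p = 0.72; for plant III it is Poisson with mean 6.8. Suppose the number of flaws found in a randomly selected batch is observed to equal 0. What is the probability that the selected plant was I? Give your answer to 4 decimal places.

0.9923

Likelihoods P(X=0 | ·): I: 0.73; II: 0.00172104; III: 0.00111378.
Posterior ∝ prior × likelihood. Numerator for I: 0.21·0.73 = 0.1533.
Normalizing constant: 0.21·0.73 + 0.52·0.00172104 + 0.27·0.00111378 = 0.154496.
P(I | observation) = 0.1533 / 0.154496 = 0.992261.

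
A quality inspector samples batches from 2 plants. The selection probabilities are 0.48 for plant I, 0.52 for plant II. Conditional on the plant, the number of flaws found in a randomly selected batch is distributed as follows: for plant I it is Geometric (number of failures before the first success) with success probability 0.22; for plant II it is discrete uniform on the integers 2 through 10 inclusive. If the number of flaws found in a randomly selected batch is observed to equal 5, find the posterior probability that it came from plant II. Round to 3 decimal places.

Likelihoods P(X=5 | ·): I: 0.0635178; II: 0.111111.
Posterior ∝ prior × likelihood. Numerator for II: 0.52·0.111111 = 0.0577778.
Normalizing constant: 0.48·0.0635178 + 0.52·0.111111 = 0.0882663.
P(II | observation) = 0.0577778 / 0.0882663 = 0.654585.

0.655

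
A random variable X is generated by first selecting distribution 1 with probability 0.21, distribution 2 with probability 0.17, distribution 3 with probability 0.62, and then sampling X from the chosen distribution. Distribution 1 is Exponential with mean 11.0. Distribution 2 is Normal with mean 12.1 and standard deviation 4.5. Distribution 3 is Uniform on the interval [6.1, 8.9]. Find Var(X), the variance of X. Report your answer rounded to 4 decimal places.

Per component, 1: μ=11, E[X²]=242; 2: μ=12.1, E[X²]=166.66; 3: μ=7.5, E[X²]=56.9033.
E[X] = 0.21·11 + 0.17·12.1 + 0.62·7.5 = 9.017.
E[X²] = 0.21·242 + 0.17·166.66 + 0.62·56.9033 = 114.432.
Var(X) = E[X²] − (E[X])² = 114.432 − 81.3063 = 33.126.

33.1260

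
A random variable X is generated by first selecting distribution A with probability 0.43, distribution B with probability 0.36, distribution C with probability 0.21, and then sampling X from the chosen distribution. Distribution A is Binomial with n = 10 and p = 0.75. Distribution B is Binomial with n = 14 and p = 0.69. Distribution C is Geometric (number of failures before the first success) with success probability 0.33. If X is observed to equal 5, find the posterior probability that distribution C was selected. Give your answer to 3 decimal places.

Likelihoods P(X=5 | ·): A: 0.0583992; B: 0.00827875; C: 0.0445541.
Posterior ∝ prior × likelihood. Numerator for C: 0.21·0.0445541 = 0.00935637.
Normalizing constant: 0.43·0.0583992 + 0.36·0.00827875 + 0.21·0.0445541 = 0.0374484.
P(C | observation) = 0.00935637 / 0.0374484 = 0.249847.

0.250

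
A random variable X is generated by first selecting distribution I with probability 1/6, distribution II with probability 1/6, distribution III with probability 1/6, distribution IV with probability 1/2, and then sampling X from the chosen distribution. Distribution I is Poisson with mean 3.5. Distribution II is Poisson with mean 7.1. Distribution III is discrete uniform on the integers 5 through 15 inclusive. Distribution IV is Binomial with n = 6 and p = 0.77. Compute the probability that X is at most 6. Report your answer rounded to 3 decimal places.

Conditional on each component, P(X ≤ 6): I: 0.934712; II: 0.43492; III: 0.181818; IV: 1.
By total probability, P(X ≤ 6) = 0.166667·0.934712 + 0.166667·0.43492 + 0.166667·0.181818 + 0.5·1 = 0.758575.

0.759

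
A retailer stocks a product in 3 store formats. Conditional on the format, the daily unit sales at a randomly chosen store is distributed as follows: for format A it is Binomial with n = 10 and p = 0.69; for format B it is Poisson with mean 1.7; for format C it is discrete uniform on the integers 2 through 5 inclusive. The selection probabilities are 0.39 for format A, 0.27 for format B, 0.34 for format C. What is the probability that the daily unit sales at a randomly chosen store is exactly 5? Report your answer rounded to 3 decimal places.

0.135

Conditional on each format, P(X = 5): A: 0.112838; B: 0.0216154; C: 0.25.
By total probability, P(X = 5) = 0.39·0.112838 + 0.27·0.0216154 + 0.34·0.25 = 0.134843.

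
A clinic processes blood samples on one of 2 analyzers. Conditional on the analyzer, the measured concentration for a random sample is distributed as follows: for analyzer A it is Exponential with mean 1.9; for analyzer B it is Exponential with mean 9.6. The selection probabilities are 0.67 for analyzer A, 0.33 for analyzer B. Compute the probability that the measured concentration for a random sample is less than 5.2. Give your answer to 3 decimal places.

0.765

Conditional on each analyzer, P(X < 5.2): A: 0.935225; B: 0.418222.
By total probability, P(X < 5.2) = 0.67·0.935225 + 0.33·0.418222 = 0.764614.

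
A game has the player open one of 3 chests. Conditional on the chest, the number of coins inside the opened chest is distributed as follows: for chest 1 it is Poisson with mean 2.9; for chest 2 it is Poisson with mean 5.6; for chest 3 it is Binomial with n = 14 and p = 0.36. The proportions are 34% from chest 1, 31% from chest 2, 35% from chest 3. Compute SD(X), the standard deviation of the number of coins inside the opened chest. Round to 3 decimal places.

Per component, 1: μ=2.9, E[X²]=11.31; 2: μ=5.6, E[X²]=36.96; 3: μ=5.04, E[X²]=28.6272.
E[X] = 0.34·2.9 + 0.31·5.6 + 0.35·5.04 = 4.486.
E[X²] = 0.34·11.31 + 0.31·36.96 + 0.35·28.6272 = 25.3225.
Var(X) = E[X²] − (E[X])² = 25.3225 − 20.1242 = 5.19832.
SD(X) = √5.19832 = 2.27998.

2.280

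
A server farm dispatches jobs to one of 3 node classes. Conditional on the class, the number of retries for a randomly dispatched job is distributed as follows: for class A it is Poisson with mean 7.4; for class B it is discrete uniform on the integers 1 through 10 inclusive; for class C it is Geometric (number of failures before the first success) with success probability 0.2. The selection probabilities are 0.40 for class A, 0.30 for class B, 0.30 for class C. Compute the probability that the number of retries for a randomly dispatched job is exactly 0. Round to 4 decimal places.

0.0602

Conditional on each class, P(X = 0): A: 0.000611253; B: 0; C: 0.2.
By total probability, P(X = 0) = 0.4·0.000611253 + 0.3·0 + 0.3·0.2 = 0.0602445.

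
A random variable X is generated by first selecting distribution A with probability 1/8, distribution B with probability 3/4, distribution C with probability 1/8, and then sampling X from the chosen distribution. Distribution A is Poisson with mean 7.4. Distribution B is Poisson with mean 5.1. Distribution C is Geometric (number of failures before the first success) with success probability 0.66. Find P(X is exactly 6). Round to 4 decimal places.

0.1293

Conditional on each component, P(X = 6): A: 0.139405; B: 0.149; C: 0.00101957.
By total probability, P(X = 6) = 0.125·0.139405 + 0.75·0.149 + 0.125·0.00101957 = 0.129303.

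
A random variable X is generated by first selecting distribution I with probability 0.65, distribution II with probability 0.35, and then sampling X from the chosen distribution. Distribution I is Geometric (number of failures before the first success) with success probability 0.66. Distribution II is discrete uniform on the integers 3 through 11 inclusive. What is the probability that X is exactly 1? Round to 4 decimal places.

0.1459

Conditional on each component, P(X = 1): I: 0.2244; II: 0.
By total probability, P(X = 1) = 0.65·0.2244 + 0.35·0 = 0.14586.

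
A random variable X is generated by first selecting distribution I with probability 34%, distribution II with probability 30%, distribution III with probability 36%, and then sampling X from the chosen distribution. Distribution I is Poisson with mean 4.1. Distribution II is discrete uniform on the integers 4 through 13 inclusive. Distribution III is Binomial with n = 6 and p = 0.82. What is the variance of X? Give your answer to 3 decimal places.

7.629

Per component, I: μ=4.1, E[X²]=20.91; II: μ=8.5, E[X²]=80.5; III: μ=4.92, E[X²]=25.092.
E[X] = 0.34·4.1 + 0.3·8.5 + 0.36·4.92 = 5.7152.
E[X²] = 0.34·20.91 + 0.3·80.5 + 0.36·25.092 = 40.2925.
Var(X) = E[X²] − (E[X])² = 40.2925 − 32.6635 = 7.62901.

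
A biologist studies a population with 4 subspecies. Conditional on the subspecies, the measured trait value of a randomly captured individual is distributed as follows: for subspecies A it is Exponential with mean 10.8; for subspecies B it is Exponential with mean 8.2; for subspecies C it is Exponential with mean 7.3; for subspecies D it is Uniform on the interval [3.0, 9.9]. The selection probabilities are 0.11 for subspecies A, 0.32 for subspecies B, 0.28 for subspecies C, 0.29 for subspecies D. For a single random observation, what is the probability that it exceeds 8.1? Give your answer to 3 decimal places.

0.339

Conditional on each subspecies, P(X > 8.1): A: 0.472367; B: 0.372393; C: 0.329694; D: 0.26087.
By total probability, P(X > 8.1) = 0.11·0.472367 + 0.32·0.372393 + 0.28·0.329694 + 0.29·0.26087 = 0.339093.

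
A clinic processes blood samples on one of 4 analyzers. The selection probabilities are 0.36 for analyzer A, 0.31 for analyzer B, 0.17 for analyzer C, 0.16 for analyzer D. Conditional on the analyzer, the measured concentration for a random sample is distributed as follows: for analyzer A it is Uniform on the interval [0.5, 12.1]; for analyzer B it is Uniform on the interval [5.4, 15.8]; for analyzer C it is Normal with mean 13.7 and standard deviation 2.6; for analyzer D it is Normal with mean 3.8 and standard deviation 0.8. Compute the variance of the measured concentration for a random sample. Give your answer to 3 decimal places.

Per component, A: μ=6.3, E[X²]=50.9033; B: μ=10.6, E[X²]=121.373; C: μ=13.7, E[X²]=194.45; D: μ=3.8, E[X²]=15.08.
E[X] = 0.36·6.3 + 0.31·10.6 + 0.17·13.7 + 0.16·3.8 = 8.491.
E[X²] = 0.36·50.9033 + 0.31·121.373 + 0.17·194.45 + 0.16·15.08 = 91.4202.
Var(X) = E[X²] − (E[X])² = 91.4202 − 72.0971 = 19.3232.

19.323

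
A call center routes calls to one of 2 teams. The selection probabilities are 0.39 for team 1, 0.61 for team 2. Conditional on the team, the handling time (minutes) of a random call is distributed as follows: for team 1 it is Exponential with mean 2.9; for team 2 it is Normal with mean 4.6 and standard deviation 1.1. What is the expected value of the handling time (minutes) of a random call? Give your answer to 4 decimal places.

Component means — 1: 2.9; 2: 4.6.
E[X] = 0.39·2.9 + 0.61·4.6 = 3.937.

3.9370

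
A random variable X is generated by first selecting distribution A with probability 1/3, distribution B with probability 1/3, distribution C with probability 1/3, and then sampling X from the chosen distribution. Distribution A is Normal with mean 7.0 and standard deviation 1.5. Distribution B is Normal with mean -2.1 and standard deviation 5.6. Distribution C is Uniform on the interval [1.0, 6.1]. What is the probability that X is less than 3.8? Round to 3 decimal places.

0.473

Conditional on each component, P(X < 3.8): A: 0.0164487; B: 0.85396; C: 0.54902.
By total probability, P(X < 3.8) = 0.333333·0.0164487 + 0.333333·0.85396 + 0.333333·0.54902 = 0.473143.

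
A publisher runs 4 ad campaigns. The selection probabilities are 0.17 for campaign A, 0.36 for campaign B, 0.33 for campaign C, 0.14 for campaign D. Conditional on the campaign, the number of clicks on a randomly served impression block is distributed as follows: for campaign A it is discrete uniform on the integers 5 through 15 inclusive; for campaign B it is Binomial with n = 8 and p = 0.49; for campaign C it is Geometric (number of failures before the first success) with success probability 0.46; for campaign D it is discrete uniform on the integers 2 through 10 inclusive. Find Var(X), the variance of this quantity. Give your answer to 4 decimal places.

Per component, A: μ=10, E[X²]=110; B: μ=3.92, E[X²]=17.3656; C: μ=1.17391, E[X²]=3.93006; D: μ=6, E[X²]=42.6667.
E[X] = 0.17·10 + 0.36·3.92 + 0.33·1.17391 + 0.14·6 = 4.33859.
E[X²] = 0.17·110 + 0.36·17.3656 + 0.33·3.93006 + 0.14·42.6667 = 32.2219.
Var(X) = E[X²] − (E[X])² = 32.2219 − 18.8234 = 13.3985.

13.3985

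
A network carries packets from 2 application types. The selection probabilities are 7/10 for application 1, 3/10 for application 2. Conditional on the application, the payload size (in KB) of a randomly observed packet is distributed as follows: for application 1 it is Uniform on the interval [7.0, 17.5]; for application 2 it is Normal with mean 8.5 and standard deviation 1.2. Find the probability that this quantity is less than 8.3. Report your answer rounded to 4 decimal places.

Conditional on each application, P(X < 8.3): 1: 0.12381; 2: 0.433816.
By total probability, P(X < 8.3) = 0.7·0.12381 + 0.3·0.433816 = 0.216812.

0.2168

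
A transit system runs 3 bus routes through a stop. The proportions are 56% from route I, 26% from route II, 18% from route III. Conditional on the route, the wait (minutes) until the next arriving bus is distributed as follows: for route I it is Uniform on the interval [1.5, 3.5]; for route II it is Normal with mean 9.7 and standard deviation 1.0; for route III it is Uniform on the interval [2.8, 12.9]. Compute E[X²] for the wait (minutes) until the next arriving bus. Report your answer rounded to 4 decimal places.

41.0323

For each component E[X²] = Var + (mean)², giving I: 6.58333; II: 95.09; III: 70.1233.
Overall E[X²] = 0.56·6.58333 + 0.26·95.09 + 0.18·70.1233 = 41.0323.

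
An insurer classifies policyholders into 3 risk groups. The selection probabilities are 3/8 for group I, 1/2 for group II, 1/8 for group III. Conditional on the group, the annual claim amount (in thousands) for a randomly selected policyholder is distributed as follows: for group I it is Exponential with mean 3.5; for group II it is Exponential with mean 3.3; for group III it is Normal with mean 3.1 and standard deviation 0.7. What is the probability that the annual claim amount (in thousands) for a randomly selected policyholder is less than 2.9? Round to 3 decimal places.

0.552

Conditional on each group, P(X < 2.9): I: 0.563327; II: 0.584714; III: 0.387548.
By total probability, P(X < 2.9) = 0.375·0.563327 + 0.5·0.584714 + 0.125·0.387548 = 0.552048.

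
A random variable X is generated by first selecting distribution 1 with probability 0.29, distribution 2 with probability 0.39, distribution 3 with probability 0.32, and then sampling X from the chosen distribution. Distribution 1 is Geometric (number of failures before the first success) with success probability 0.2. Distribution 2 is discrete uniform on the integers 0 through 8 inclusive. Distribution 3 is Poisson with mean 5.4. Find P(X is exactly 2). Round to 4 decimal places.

Conditional on each component, P(X = 2): 1: 0.128; 2: 0.111111; 3: 0.0658518.
By total probability, P(X = 2) = 0.29·0.128 + 0.39·0.111111 + 0.32·0.0658518 = 0.101526.

0.1015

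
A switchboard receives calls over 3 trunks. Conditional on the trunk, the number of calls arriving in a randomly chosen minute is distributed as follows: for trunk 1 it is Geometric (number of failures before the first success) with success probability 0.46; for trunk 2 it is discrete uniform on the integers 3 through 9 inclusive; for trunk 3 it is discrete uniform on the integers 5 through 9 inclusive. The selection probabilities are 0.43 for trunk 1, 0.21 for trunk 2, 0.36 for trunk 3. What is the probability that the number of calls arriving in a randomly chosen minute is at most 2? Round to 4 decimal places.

Conditional on each trunk, P(X ≤ 2): 1: 0.842536; 2: 0; 3: 0.
By total probability, P(X ≤ 2) = 0.43·0.842536 + 0.21·0 + 0.36·0 = 0.36229.

0.3623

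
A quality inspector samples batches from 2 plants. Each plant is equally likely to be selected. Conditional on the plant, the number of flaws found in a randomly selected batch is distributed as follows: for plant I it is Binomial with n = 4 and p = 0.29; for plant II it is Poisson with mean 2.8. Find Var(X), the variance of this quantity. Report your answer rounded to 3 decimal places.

Per component, I: μ=1.16, E[X²]=2.1692; II: μ=2.8, E[X²]=10.64.
E[X] = 0.5·1.16 + 0.5·2.8 = 1.98.
E[X²] = 0.5·2.1692 + 0.5·10.64 = 6.4046.
Var(X) = E[X²] − (E[X])² = 6.4046 − 3.9204 = 2.4842.

2.484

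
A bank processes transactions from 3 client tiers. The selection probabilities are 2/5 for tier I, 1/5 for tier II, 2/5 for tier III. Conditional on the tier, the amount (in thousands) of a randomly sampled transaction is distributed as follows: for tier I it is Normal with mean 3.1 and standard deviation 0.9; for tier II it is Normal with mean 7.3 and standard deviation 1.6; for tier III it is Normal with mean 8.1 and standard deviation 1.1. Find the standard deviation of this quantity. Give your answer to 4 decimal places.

2.6043

Per component, I: μ=3.1, E[X²]=10.42; II: μ=7.3, E[X²]=55.85; III: μ=8.1, E[X²]=66.82.
E[X] = 0.4·3.1 + 0.2·7.3 + 0.4·8.1 = 5.94.
E[X²] = 0.4·10.42 + 0.2·55.85 + 0.4·66.82 = 42.066.
Var(X) = E[X²] − (E[X])² = 42.066 − 35.2836 = 6.7824.
SD(X) = √6.7824 = 2.6043.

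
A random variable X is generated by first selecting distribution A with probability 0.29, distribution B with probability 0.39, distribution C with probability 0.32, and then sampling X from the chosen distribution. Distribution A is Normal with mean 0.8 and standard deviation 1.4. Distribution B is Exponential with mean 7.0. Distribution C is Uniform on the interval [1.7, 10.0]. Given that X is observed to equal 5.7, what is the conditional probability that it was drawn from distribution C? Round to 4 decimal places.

0.6080

Likelihoods f(5.7 | ·): A: 0.000623345; B: 0.0632794; C: 0.120482.
Posterior ∝ prior × likelihood. Numerator for C: 0.32·0.120482 = 0.0385542.
Normalizing constant: 0.29·0.000623345 + 0.39·0.0632794 + 0.32·0.120482 = 0.0634139.
P(C | observation) = 0.0385542 / 0.0634139 = 0.607977.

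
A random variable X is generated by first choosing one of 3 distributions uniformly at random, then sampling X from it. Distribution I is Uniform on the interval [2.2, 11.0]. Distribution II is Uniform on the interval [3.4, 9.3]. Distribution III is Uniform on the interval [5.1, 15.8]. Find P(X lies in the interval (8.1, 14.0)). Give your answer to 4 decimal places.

Conditional on each component, P(8.1 < X < 14.0): I: 0.329545; II: 0.20339; III: 0.551402.
By total probability, P(8.1 < X < 14.0) = 0.333333·0.329545 + 0.333333·0.20339 + 0.333333·0.551402 = 0.361446.

0.3614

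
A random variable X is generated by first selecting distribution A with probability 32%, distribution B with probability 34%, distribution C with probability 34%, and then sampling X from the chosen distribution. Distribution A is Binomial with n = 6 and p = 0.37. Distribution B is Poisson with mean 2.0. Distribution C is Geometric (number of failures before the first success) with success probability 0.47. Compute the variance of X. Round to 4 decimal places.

Per component, A: μ=2.22, E[X²]=6.327; B: μ=2, E[X²]=6; C: μ=1.12766, E[X²]=3.67089.
E[X] = 0.32·2.22 + 0.34·2 + 0.34·1.12766 = 1.7738.
E[X²] = 0.32·6.327 + 0.34·6 + 0.34·3.67089 = 5.31274.
Var(X) = E[X²] − (E[X])² = 5.31274 − 3.14638 = 2.16636.

2.1664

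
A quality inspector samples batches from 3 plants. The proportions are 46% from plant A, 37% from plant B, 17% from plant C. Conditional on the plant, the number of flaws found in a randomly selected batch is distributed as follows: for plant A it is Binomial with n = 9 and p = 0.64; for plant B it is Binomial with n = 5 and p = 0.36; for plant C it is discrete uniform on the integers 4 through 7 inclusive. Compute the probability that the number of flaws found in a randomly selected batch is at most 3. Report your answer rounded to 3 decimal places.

Conditional on each plant, P(X ≤ 3): A: 0.0612147; B: 0.940206; C: 0.
By total probability, P(X ≤ 3) = 0.46·0.0612147 + 0.37·0.940206 + 0.17·0 = 0.376035.

0.376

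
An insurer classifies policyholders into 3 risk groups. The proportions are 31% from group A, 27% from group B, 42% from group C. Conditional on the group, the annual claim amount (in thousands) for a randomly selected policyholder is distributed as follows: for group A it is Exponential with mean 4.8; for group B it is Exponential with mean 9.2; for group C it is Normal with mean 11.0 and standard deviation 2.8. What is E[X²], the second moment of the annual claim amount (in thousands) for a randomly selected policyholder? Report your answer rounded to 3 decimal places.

For each component E[X²] = Var + (mean)², giving A: 46.08; B: 169.28; C: 128.84.
Overall E[X²] = 0.31·46.08 + 0.27·169.28 + 0.42·128.84 = 114.103.

114.103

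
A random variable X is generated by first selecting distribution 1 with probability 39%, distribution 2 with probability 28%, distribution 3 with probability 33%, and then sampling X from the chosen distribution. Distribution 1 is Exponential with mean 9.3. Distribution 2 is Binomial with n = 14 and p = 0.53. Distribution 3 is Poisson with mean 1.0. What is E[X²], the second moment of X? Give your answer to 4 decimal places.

For each component E[X²] = Var + (mean)², giving 1: 172.98; 2: 58.5438; 3: 2.
Overall E[X²] = 0.39·172.98 + 0.28·58.5438 + 0.33·2 = 84.5145.

84.5145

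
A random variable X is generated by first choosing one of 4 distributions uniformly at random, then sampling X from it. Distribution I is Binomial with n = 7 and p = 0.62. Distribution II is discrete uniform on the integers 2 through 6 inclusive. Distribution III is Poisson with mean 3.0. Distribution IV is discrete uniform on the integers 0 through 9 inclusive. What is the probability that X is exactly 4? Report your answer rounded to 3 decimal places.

0.188

Conditional on each component, P(X = 4): I: 0.283782; II: 0.2; III: 0.168031; IV: 0.1.
By total probability, P(X = 4) = 0.25·0.283782 + 0.25·0.2 + 0.25·0.168031 + 0.25·0.1 = 0.187953.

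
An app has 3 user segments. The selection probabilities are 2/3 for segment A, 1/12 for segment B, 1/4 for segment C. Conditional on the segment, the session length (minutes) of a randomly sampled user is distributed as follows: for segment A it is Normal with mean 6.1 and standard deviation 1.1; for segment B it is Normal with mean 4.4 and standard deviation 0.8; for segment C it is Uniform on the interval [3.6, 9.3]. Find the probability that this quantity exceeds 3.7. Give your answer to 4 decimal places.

Conditional on each segment, P(X > 3.7): A: 0.985439; B: 0.809213; C: 0.982456.
By total probability, P(X > 3.7) = 0.666667·0.985439 + 0.0833333·0.809213 + 0.25·0.982456 = 0.970007.

0.9700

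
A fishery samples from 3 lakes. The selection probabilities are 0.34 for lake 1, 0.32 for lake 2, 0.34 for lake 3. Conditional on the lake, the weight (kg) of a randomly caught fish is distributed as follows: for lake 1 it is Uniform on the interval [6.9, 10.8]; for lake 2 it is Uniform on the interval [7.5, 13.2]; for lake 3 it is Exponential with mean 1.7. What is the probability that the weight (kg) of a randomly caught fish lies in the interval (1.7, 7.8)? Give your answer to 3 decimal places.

0.217

Conditional on each lake, P(1.7 < X < 7.8): 1: 0.230769; 2: 0.0526316; 3: 0.357709.
By total probability, P(1.7 < X < 7.8) = 0.34·0.230769 + 0.32·0.0526316 + 0.34·0.357709 = 0.216925.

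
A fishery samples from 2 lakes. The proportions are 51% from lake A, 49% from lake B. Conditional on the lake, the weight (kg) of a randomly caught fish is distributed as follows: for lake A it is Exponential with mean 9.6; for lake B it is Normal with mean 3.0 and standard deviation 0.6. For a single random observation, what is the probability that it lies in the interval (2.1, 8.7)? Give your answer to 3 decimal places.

0.661

Conditional on each lake, P(2.1 < X < 8.7): A: 0.399486; B: 0.933193.
By total probability, P(2.1 < X < 8.7) = 0.51·0.399486 + 0.49·0.933193 = 0.661002.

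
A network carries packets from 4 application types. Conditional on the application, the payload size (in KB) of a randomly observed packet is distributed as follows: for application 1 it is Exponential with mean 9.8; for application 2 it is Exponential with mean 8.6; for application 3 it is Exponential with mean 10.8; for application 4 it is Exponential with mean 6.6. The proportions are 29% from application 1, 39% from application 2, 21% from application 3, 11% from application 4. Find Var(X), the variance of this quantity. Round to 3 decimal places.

Per component, 1: μ=9.8, E[X²]=192.08; 2: μ=8.6, E[X²]=147.92; 3: μ=10.8, E[X²]=233.28; 4: μ=6.6, E[X²]=87.12.
E[X] = 0.29·9.8 + 0.39·8.6 + 0.21·10.8 + 0.11·6.6 = 9.19.
E[X²] = 0.29·192.08 + 0.39·147.92 + 0.21·233.28 + 0.11·87.12 = 171.964.
Var(X) = E[X²] − (E[X])² = 171.964 − 84.4561 = 87.5079.

87.508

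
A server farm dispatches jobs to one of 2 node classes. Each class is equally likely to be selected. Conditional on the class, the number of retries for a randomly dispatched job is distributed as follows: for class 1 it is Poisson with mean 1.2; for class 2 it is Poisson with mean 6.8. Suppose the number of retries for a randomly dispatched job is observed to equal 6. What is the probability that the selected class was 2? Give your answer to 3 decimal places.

0.992

Likelihoods P(X=6 | ·): 1: 0.00124911; 2: 0.152939.
Posterior ∝ prior × likelihood. Numerator for 2: 0.5·0.152939 = 0.0764695.
Normalizing constant: 0.5·0.00124911 + 0.5·0.152939 = 0.0770941.
P(2 | observation) = 0.0764695 / 0.0770941 = 0.991899.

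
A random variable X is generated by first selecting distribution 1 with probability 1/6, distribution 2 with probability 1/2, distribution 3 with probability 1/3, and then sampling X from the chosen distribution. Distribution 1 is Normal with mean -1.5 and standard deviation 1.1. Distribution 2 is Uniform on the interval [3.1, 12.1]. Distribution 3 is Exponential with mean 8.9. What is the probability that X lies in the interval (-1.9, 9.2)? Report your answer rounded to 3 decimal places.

0.661

Conditional on each component, P(-1.9 < X < 9.2): 1: 0.641935; 2: 0.677778; 3: 0.644314.
By total probability, P(-1.9 < X < 9.2) = 0.166667·0.641935 + 0.5·0.677778 + 0.333333·0.644314 = 0.66065.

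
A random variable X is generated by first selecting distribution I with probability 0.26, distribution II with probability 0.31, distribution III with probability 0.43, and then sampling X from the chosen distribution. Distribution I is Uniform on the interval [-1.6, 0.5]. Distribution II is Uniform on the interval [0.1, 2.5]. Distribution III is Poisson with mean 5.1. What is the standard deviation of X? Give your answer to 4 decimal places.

Per component, I: μ=-0.55, E[X²]=0.67; II: μ=1.3, E[X²]=2.17; III: μ=5.1, E[X²]=31.11.
E[X] = 0.26·-0.55 + 0.31·1.3 + 0.43·5.1 = 2.453.
E[X²] = 0.26·0.67 + 0.31·2.17 + 0.43·31.11 = 14.2242.
Var(X) = E[X²] − (E[X])² = 14.2242 − 6.01721 = 8.20699.
SD(X) = √8.20699 = 2.86478.

2.8648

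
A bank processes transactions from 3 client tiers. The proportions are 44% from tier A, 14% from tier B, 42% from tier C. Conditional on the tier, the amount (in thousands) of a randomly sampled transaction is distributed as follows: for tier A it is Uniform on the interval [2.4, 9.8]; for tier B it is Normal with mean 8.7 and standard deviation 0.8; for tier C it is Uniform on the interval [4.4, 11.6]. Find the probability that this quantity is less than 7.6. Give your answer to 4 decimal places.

0.5077

Conditional on each tier, P(X < 7.6): A: 0.702703; B: 0.0845657; C: 0.444444.
By total probability, P(X < 7.6) = 0.44·0.702703 + 0.14·0.0845657 + 0.42·0.444444 = 0.507695.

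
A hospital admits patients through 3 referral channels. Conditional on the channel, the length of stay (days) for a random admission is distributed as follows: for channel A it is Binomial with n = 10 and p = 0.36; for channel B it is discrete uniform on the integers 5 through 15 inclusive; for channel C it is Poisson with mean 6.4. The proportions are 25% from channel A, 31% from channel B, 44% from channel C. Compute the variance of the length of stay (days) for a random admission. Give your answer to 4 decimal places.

Per component, A: μ=3.6, E[X²]=15.264; B: μ=10, E[X²]=110; C: μ=6.4, E[X²]=47.36.
E[X] = 0.25·3.6 + 0.31·10 + 0.44·6.4 = 6.816.
E[X²] = 0.25·15.264 + 0.31·110 + 0.44·47.36 = 58.7544.
Var(X) = E[X²] − (E[X])² = 58.7544 − 46.4579 = 12.2965.

12.2965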